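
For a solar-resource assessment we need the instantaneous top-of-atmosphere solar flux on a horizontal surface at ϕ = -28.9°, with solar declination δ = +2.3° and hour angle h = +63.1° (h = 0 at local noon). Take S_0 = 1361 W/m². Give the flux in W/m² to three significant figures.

512 W/m²

cos θ_z = sin ϕ sin δ + cos ϕ cos δ cos h = -0.019395 + 0.395771 = 0.376376.
Flux = S_0 · cos θ_z = 1361 × 0.376376 = 512.2 W/m².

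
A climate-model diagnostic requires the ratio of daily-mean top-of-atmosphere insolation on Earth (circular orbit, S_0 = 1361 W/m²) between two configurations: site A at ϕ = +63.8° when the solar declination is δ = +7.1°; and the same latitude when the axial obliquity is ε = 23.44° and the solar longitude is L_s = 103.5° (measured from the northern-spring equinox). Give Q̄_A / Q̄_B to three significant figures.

— Configuration A (ϕ=+63.8°):
cos h₀ = −tan(+63.8°) tan(+7.100°) = -0.2531, h₀ = 1.8267 rad.
Bracket: h₀ sin ϕ sin δ + cos ϕ cos δ sin h₀ = 1.8267×0.89726×0.12360 + 0.44151×0.99233×0.96743 = 0.202583 + 0.423854 = 0.626437.
Q̄ = (S_0/π) × [bracket] = (1361/π) × 0.626437 = 271.38 W/m².
— Configuration B (ϕ=+63.8°):
Solar declination: sin δ = sin ε · sin L_s = sin 23.44° × sin 103.5° = 0.38680, so δ = +22.755°.
cos h₀ = −tan(+63.8°) tan(+22.755°) = -0.8524, h₀ = 2.5914 rad.
Bracket: h₀ sin ϕ sin δ + cos ϕ cos δ sin h₀ = 2.5914×0.89726×0.38680 + 0.44151×0.92216×0.52285 = 0.899372 + 0.212875 = 1.112247.
Q̄ = (S_0/π) × [bracket] = (1361/π) × 1.112247 = 481.85 W/m².
Ratio Q̄_A / Q̄_B = 271.38 / 481.85 = 0.5632.

Q̄_A / Q̄_B ≈ 0.563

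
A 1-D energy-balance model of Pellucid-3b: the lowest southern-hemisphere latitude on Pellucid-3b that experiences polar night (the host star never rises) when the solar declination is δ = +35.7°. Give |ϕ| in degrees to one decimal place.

|ϕ| = 54.3°

Polar night requires cos h₀ = −tan ϕ tan δ ≥ 1, i.e. tan ϕ tan δ ≤ −1.
The boundary is |tan ϕ| · |tan δ| = 1, so |ϕ| = 90° − |δ| = 90° − 35.7° = 54.3° in the southern hemisphere.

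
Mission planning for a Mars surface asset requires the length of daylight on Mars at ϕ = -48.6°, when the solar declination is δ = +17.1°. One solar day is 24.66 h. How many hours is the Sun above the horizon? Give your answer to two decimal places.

cos h₀ = −tan ϕ · tan δ = −tan(-48.6°) × tan(+17.100°) = 0.3489, so h₀ = 1.2143 rad = 69.58°.
Daylight = 2h₀/(2π) × 24.66 h = (1.2143/π) × 24.66 = 9.53 h.

9.53 h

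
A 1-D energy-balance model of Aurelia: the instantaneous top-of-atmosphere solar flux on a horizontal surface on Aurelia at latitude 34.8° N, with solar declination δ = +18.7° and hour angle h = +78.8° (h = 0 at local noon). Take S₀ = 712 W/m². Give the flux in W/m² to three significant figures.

cos θ_z = sin φ sin δ + cos φ cos δ cos h = 0.182978 + 0.151076 = 0.334054.
Flux = S₀ · cos θ_z = 712 × 0.334054 = 237.8 W/m².

238 W/m²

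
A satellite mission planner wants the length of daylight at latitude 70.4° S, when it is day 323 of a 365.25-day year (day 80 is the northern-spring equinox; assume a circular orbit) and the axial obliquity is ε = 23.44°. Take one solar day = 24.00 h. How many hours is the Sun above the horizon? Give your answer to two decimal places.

24.00 h

Solar longitude: λ_s = 360° × (323 − 80)/365.25 = 239.507°.
sin δ = sin 23.44° × sin 239.507° = -0.34277, so δ = -20.046°.
Sunrise equation: cos H₀ = −tan φ · tan δ = -1.0247 ≤ −1, so the Sun never sets (polar day) and H₀ = π.
Daylight = 2H₀/(2π) × 24.00 h = (3.1416/π) × 24.00 = 24.00 h.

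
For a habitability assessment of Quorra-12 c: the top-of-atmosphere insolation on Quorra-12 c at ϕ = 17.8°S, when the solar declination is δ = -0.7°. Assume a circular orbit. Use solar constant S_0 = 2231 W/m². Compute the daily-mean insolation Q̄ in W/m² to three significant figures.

cos h₀ = −tan(-17.8°) tan(-0.700°) = -0.0039, h₀ = 1.5747 rad.
Bracket: h₀ sin ϕ sin δ + cos ϕ cos δ sin h₀ = 1.5747×-0.30570×-0.01222 + 0.95213×0.99993×0.99999 = 0.005883 + 0.952054 = 0.957937.
Q̄ = (S_0/π) × [bracket] = (2231/π) × 0.957937 = 680.3 W/m².

Q̄ ≈ 680 W/m²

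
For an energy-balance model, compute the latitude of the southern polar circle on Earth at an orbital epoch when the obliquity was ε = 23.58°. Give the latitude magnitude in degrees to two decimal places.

The polar circle is the lowest latitude that experiences at least one full rotation of continuous darkness at the northern-summer solstice; it lies at |ϕ| = 90° − ε = 90° − 23.58° = 66.42°.

66.42°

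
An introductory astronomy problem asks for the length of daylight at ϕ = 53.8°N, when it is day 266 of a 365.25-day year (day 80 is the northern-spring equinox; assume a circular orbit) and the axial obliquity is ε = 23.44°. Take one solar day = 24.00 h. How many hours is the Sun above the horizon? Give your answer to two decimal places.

11.76 h

Solar longitude: L_s = 360° × (266 − 80)/365.25 = 183.326°.
sin δ = sin 23.44° × sin 183.326° = -0.02308, so δ = -1.323°.
cos h₀ = −tan ϕ · tan δ = −tan(+53.8°) × tan(-1.323°) = 0.0315, so h₀ = 1.5392 rad = 88.19°.
Daylight = 2h₀/(2π) × 24.00 h = (1.5392/π) × 24.00 = 11.76 h.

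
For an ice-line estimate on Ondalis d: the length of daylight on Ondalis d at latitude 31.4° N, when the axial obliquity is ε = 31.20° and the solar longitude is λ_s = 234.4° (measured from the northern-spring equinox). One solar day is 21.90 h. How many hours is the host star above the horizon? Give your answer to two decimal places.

8.95 h

Solar declination: sin δ = sin ε · sin λ_s = sin 31.20° × sin 234.4° = -0.42121, so δ = -24.911°.
cos H₀ = −tan φ · tan δ = −tan(+31.4°) × tan(-24.911°) = 0.2835, so H₀ = 1.2834 rad = 73.53°.
Daylight = 2H₀/(2π) × 21.90 h = (1.2834/π) × 21.90 = 8.95 h.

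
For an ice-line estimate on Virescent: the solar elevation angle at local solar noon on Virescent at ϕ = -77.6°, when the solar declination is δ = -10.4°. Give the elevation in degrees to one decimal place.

At local noon the hour angle is zero, so the zenith angle equals |ϕ − δ| = |-77.6° − (-10.400°)| = 67.200°.
Elevation = 90° − 67.200° = 22.8°.

22.8°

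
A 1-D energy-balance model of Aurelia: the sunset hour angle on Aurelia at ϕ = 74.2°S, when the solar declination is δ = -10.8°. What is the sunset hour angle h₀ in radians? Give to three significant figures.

cos h₀ = −tan ϕ · tan δ = −tan(-74.2°) × tan(-10.800°) = -0.6741, so h₀ = 2.3106 rad = 132.39°.

h₀ = 2.31 rad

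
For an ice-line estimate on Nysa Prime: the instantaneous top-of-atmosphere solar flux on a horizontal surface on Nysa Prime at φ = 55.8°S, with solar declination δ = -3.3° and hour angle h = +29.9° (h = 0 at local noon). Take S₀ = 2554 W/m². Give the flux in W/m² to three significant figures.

cos θ_z = sin φ sin δ + cos φ cos δ cos h = 0.047610 + 0.486460 = 0.534070.
Flux = S₀ · cos θ_z = 2554 × 0.534070 = 1364 W/m².

1.36e+03 W/m²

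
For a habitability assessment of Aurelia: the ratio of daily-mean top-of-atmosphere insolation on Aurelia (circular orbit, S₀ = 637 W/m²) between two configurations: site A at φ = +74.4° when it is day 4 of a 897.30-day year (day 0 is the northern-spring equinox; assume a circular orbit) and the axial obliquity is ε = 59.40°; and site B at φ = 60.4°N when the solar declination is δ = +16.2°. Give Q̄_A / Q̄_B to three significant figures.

— Configuration A (φ=+74.4°):
Solar longitude: λ_s = 360° × (4 − 0)/897.30 = 1.605°.
sin δ = sin 59.40° × sin 1.605° = 0.02411, so δ = +1.381°.
cos H₀ = −tan(+74.4°) tan(+1.381°) = -0.0864, H₀ = 1.6573 rad.
Bracket: H₀ sin φ sin δ + cos φ cos δ sin H₀ = 1.6573×0.96316×0.02411 + 0.26892×0.99971×0.99626 = 0.038485 + 0.267837 = 0.306322.
Q̄ = (S₀/π) × [bracket] = (637/π) × 0.306322 = 62.111 W/m².
— Configuration B (φ=+60.4°):
cos H₀ = −tan(+60.4°) tan(+16.200°) = -0.5114, H₀ = 2.1076 rad.
Bracket: H₀ sin φ sin δ + cos φ cos δ sin H₀ = 2.1076×0.86949×0.27899 + 0.49394×0.96029×0.85933 = 0.511260 + 0.407602 = 0.918862.
Q̄ = (S₀/π) × [bracket] = (637/π) × 0.918862 = 186.31 W/m².
Ratio Q̄_A / Q̄_B = 62.111 / 186.31 = 0.3334.

Q̄_A / Q̄_B ≈ 0.333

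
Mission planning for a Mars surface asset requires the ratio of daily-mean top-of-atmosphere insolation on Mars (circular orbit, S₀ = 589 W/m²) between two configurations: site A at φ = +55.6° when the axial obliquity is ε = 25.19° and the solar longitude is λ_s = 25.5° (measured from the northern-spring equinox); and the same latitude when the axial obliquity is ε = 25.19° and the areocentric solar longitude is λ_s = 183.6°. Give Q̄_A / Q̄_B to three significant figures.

Q̄_A / Q̄_B ≈ 1.53

— Configuration A (φ=+55.6°):
Solar declination: sin δ = sin ε · sin λ_s = sin 25.19° × sin 25.5° = 0.18323, so δ = +10.558°.
cos H₀ = −tan(+55.6°) tan(+10.558°) = -0.2722, H₀ = 1.8465 rad.
Bracket: H₀ sin φ sin δ + cos φ cos δ sin H₀ = 1.8465×0.82511×0.18323 + 0.56497×0.98307×0.96224 = 0.279163 + 0.534433 = 0.813596.
Q̄ = (S₀/π) × [bracket] = (589/π) × 0.813596 = 152.54 W/m².
— Configuration B (φ=+55.6°):
sin δ = sin 25.19° × sin 183.6° = -0.02672, so δ = -1.531°.
cos H₀ = −tan(+55.6°) tan(-1.531°) = 0.0390, H₀ = 1.5317 rad.
Bracket: H₀ sin φ sin δ + cos φ cos δ sin H₀ = 1.5317×0.82511×-0.02672 + 0.56497×0.99964×0.99924 = -0.033769 + 0.564337 = 0.530568.
Q̄ = (S₀/π) × [bracket] = (589/π) × 0.530568 = 99.473 W/m².
Ratio Q̄_A / Q̄_B = 152.54 / 99.473 = 1.533.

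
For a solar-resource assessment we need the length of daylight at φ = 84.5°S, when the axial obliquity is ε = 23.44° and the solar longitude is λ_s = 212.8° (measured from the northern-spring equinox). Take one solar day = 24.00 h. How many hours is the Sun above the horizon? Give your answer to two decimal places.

24.00 h

Solar declination: sin δ = sin ε · sin λ_s = sin 23.44° × sin 212.8° = -0.21549, so δ = -12.444°.
Sunrise equation: cos H₀ = −tan φ · tan δ = -2.2917 ≤ −1, so the Sun never sets (polar day) and H₀ = π.
Daylight = 2H₀/(2π) × 24.00 h = (3.1416/π) × 24.00 = 24.00 h.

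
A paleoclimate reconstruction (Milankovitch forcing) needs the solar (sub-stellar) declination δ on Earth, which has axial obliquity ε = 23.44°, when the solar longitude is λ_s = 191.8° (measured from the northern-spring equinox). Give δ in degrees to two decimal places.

sin δ = sin ε · sin λ_s = sin 23.44° × sin 191.8° = -0.081346.
δ = arcsin(-0.081346) = -4.67°.

δ = -4.67°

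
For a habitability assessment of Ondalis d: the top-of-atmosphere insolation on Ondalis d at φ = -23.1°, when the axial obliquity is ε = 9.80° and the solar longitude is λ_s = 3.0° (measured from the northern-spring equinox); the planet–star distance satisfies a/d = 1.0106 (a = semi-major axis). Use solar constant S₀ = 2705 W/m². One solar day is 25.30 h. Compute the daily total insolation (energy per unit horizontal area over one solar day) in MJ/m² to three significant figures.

Solar declination: sin δ = sin ε · sin λ_s = sin 9.80° × sin 3.0° = 0.00891, so δ = +0.510°.
cos H₀ = −tan(-23.1°) tan(+0.510°) = 0.0038, H₀ = 1.5670 rad.
Bracket: H₀ sin φ sin δ + cos φ cos δ sin H₀ = 1.5670×-0.39234×0.00891 + 0.91982×0.99996×0.99999 = -0.005478 + 0.919774 = 0.914296.
Inverse-square distance factor (a/d)² = 1.0106² = 1.021312.
Q̄ = (S₀/π) × 1.021312 × [bracket] = (2705/π) × 1.021312 × 0.914296 = 804.01 W/m².
Daily total = Q̄ × 25.30 h × 3600 s/h = 804.01 × 25.30 × 3600 / 10⁶ = 73.23 MJ/m².

73.2 MJ/m²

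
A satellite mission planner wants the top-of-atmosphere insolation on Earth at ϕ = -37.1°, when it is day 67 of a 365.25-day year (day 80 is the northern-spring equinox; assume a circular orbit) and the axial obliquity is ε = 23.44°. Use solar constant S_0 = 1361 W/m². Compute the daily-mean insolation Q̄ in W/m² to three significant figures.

Solar longitude: L_s = 360° × (67 − 80)/365.25 = -12.813°, i.e. -12.813° + 360° = 347.187°.
sin δ = sin 23.44° × sin 347.187° = -0.08822, so δ = -5.061°.
cos h₀ = −tan(-37.1°) tan(-5.061°) = -0.0670, h₀ = 1.6378 rad.
Bracket: h₀ sin ϕ sin δ + cos ϕ cos δ sin h₀ = 1.6378×-0.60321×-0.08822 + 0.79758×0.99610×0.99775 = 0.087156 + 0.792682 = 0.879838.
Q̄ = (S_0/π) × [bracket] = (1361/π) × 0.879838 = 381.2 W/m².

Q̄ ≈ 381 W/m²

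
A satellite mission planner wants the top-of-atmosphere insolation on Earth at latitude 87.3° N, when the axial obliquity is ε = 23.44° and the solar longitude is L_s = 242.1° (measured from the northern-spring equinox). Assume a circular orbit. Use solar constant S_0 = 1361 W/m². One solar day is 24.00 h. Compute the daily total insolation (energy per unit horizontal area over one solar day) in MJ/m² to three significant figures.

Solar declination: sin δ = sin ε · sin L_s = sin 23.44° × sin 242.1° = -0.35155, so δ = -20.582°.
cos h₀ = −tan(+87.3°) tan(-20.582°) = 7.9629 ≥ 1 ⇒ polar night, h₀ = 0 and Q̄ = 0.
Daily total = Q̄ × 24.00 h × 3600 s/h = 0.00 MJ/m².

0.00 MJ/m²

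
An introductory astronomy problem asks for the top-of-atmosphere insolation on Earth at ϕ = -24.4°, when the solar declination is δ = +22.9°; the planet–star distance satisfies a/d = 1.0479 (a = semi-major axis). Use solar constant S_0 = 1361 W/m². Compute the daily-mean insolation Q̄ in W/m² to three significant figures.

Q̄ ≈ 286 W/m²

cos h₀ = −tan(-24.4°) tan(+22.900°) = 0.1916, h₀ = 1.3780 rad.
Bracket: h₀ sin ϕ sin δ + cos ϕ cos δ sin h₀ = 1.3780×-0.41310×0.38912 + 0.91068×0.92119×0.98147 = -0.221507 + 0.823364 = 0.601857.
Inverse-square distance factor (a/d)² = 1.0479² = 1.098094.
Q̄ = (S_0/π) × 1.098094 × [bracket] = (1361/π) × 1.098094 × 0.601857 = 286.3 W/m².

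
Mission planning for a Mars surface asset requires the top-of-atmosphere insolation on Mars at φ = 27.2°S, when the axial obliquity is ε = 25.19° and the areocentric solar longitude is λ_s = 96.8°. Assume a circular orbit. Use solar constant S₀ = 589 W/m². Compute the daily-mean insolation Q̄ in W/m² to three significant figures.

Q̄ ≈ 98.6 W/m²

sin δ = sin 25.19° × sin 96.8° = 0.42263, so δ = +25.001°.
cos H₀ = −tan(-27.2°) tan(+25.001°) = 0.2397, H₀ = 1.3288 rad.
Bracket: H₀ sin φ sin δ + cos φ cos δ sin H₀ = 1.3288×-0.45710×0.42263 + 0.88942×0.90630×0.97086 = -0.256703 + 0.782592 = 0.525889.
Q̄ = (S₀/π) × [bracket] = (589/π) × 0.525889 = 98.60 W/m².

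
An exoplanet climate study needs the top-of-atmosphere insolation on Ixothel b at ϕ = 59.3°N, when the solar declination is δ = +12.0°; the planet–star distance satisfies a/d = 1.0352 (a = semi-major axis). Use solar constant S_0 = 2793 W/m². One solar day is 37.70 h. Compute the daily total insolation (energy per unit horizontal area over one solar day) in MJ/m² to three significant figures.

cos h₀ = −tan(+59.3°) tan(+12.000°) = -0.3580, h₀ = 1.9369 rad.
Bracket: h₀ sin ϕ sin δ + cos ϕ cos δ sin h₀ = 1.9369×0.85985×0.20791 + 0.51054×0.97815×0.93373 = 0.346262 + 0.466290 = 0.812552.
Inverse-square distance factor (a/d)² = 1.0352² = 1.071639.
Q̄ = (S_0/π) × 1.071639 × [bracket] = (2793/π) × 1.071639 × 0.812552 = 774.14 W/m².
Daily total = Q̄ × 37.70 h × 3600 s/h = 774.14 × 37.70 × 3600 / 10⁶ = 105.1 MJ/m².

105 MJ/m²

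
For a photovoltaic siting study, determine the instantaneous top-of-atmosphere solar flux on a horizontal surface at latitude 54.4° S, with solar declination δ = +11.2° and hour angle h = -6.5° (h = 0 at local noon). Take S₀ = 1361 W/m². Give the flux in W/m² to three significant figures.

cos θ_z = sin φ sin δ + cos φ cos δ cos h = -0.157932 + 0.567366 = 0.409434.
Flux = S₀ · cos θ_z = 1361 × 0.409434 = 557.2 W/m².

557 W/m²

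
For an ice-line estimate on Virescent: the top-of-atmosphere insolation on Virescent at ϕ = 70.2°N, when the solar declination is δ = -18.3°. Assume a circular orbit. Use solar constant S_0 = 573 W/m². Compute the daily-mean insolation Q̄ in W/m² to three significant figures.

cos h₀ = −tan(+70.2°) tan(-18.300°) = 0.9186, h₀ = 0.4063 rad.
Bracket: h₀ sin ϕ sin δ + cos ϕ cos δ sin h₀ = 0.4063×0.94088×-0.31399 + 0.33874×0.94943×0.39518 = -0.120032 + 0.127094 = 0.007062.
Q̄ = (S_0/π) × [bracket] = (573/π) × 0.007062 = 1.288 W/m².

Q̄ ≈ 1.29 W/m²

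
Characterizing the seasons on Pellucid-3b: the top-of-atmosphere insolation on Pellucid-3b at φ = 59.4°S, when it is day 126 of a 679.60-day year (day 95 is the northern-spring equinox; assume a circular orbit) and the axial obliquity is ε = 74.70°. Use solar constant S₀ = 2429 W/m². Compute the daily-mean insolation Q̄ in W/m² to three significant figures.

Solar longitude: λ_s = 360° × (126 − 95)/679.60 = 16.421°.
sin δ = sin 74.70° × sin 16.421° = 0.27268, so δ = +15.824°.
cos H₀ = −tan(-59.4°) tan(+15.824°) = 0.4792, H₀ = 1.0710 rad.
Bracket: H₀ sin φ sin δ + cos φ cos δ sin H₀ = 1.0710×-0.86074×0.27268 + 0.50904×0.96210×0.87768 = -0.251371 + 0.429841 = 0.178470.
Q̄ = (S₀/π) × [bracket] = (2429/π) × 0.178470 = 138.0 W/m².

Q̄ ≈ 138 W/m²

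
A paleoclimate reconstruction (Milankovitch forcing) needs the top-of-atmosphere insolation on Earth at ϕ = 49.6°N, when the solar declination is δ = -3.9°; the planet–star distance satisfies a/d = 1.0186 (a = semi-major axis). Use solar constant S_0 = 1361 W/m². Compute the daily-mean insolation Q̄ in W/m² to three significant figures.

cos h₀ = −tan(+49.6°) tan(-3.900°) = 0.0801, h₀ = 1.4906 rad.
Bracket: h₀ sin ϕ sin δ + cos ϕ cos δ sin h₀ = 1.4906×0.76154×-0.06802 + 0.64812×0.99768×0.99679 = -0.077213 + 0.644541 = 0.567328.
Inverse-square distance factor (a/d)² = 1.0186² = 1.037546.
Q̄ = (S_0/π) × 1.037546 × [bracket] = (1361/π) × 1.037546 × 0.567328 = 255.0 W/m².

Q̄ ≈ 255 W/m²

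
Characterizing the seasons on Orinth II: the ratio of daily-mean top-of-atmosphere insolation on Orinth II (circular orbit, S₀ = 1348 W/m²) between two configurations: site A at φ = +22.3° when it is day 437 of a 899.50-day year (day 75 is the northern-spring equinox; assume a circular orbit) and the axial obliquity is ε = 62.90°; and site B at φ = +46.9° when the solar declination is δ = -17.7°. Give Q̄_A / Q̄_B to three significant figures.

— Configuration A (φ=+22.3°):
Solar longitude: λ_s = 360° × (437 − 75)/899.50 = 144.880°.
sin δ = sin 62.90° × sin 144.880° = 0.51213, so δ = +30.805°.
cos H₀ = −tan(+22.3°) tan(+30.805°) = -0.2445, H₀ = 1.8178 rad.
Bracket: H₀ sin φ sin δ + cos φ cos δ sin H₀ = 1.8178×0.37946×0.51213 + 0.92521×0.85891×0.96964 = 0.353258 + 0.770546 = 1.123804.
Q̄ = (S₀/π) × [bracket] = (1348/π) × 1.123804 = 482.20 W/m².
— Configuration B (φ=+46.9°):
cos H₀ = −tan(+46.9°) tan(-17.700°) = 0.3410, H₀ = 1.2228 rad.
Bracket: H₀ sin φ sin δ + cos φ cos δ sin H₀ = 1.2228×0.73016×-0.30403 + 0.68327×0.95266×0.94005 = -0.271450 + 0.611901 = 0.340451.
Q̄ = (S₀/π) × [bracket] = (1348/π) × 0.340451 = 146.08 W/m².
Ratio Q̄_A / Q̄_B = 482.20 / 146.08 = 3.301.

Q̄_A / Q̄_B ≈ 3.30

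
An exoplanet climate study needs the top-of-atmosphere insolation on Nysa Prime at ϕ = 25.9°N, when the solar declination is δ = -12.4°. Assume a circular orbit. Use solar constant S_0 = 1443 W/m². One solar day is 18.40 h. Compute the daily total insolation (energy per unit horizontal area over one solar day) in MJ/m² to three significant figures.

22.4 MJ/m²

cos h₀ = −tan(+25.9°) tan(-12.400°) = 0.1068, h₀ = 1.4638 rad.
Bracket: h₀ sin ϕ sin δ + cos ϕ cos δ sin h₀ = 1.4638×0.43680×-0.21474 + 0.89956×0.97667×0.99428 = -0.137302 + 0.873548 = 0.736246.
Q̄ = (S_0/π) × [bracket] = (1443/π) × 0.736246 = 338.17 W/m².
Daily total = Q̄ × 18.40 h × 3600 s/h = 338.17 × 18.40 × 3600 / 10⁶ = 22.40 MJ/m².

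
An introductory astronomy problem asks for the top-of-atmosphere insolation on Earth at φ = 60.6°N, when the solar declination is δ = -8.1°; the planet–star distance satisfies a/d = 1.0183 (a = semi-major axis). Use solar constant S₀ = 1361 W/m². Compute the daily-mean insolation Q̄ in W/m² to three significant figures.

Q̄ ≈ 139 W/m²

cos H₀ = −tan(+60.6°) tan(-8.100°) = 0.2526, H₀ = 1.3155 rad.
Bracket: H₀ sin φ sin δ + cos φ cos δ sin H₀ = 1.3155×0.87121×-0.14090 + 0.49090×0.99002×0.96758 = -0.161482 + 0.470245 = 0.308763.
Inverse-square distance factor (a/d)² = 1.0183² = 1.036935.
Q̄ = (S₀/π) × 1.036935 × [bracket] = (1361/π) × 1.036935 × 0.308763 = 138.7 W/m².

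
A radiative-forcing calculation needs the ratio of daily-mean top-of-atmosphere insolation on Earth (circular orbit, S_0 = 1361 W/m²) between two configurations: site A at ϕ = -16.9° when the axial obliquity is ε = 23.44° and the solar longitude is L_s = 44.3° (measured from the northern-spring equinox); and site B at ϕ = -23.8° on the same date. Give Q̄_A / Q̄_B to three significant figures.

Q̄_A / Q̄_B ≈ 1.12

— Configuration A (ϕ=-16.9°):
Solar declination: sin δ = sin ε · sin L_s = sin 23.44° × sin 44.3° = 0.27782, so δ = +16.130°.
cos h₀ = −tan(-16.9°) tan(+16.130°) = 0.0879, h₀ = 1.4828 rad.
Bracket: h₀ sin ϕ sin δ + cos ϕ cos δ sin h₀ = 1.4828×-0.29070×0.27782 + 0.95681×0.96063×0.99613 = -0.119754 + 0.915583 = 0.795829.
Q̄ = (S_0/π) × [bracket] = (1361/π) × 0.795829 = 344.77 W/m².
— Configuration B (ϕ=-23.8°):
cos h₀ = −tan(-23.8°) tan(+16.130°) = 0.1276, h₀ = 1.4429 rad.
Bracket: h₀ sin ϕ sin δ + cos ϕ cos δ sin h₀ = 1.4429×-0.40355×0.27782 + 0.91496×0.96063×0.99183 = -0.161770 + 0.871757 = 0.709987.
Q̄ = (S_0/π) × [bracket] = (1361/π) × 0.709987 = 307.58 W/m².
Ratio Q̄_A / Q̄_B = 344.77 / 307.58 = 1.121.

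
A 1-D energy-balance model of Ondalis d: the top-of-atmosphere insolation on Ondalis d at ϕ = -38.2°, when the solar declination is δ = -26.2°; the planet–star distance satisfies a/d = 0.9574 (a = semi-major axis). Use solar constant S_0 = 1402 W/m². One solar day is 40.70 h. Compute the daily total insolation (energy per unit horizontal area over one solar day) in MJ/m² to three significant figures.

cos h₀ = −tan(-38.2°) tan(-26.200°) = -0.3872, h₀ = 1.9684 rad.
Bracket: h₀ sin ϕ sin δ + cos ϕ cos δ sin h₀ = 1.9684×-0.61841×-0.44151 + 0.78586×0.89726×0.92199 = 0.537441 + 0.650114 = 1.187555.
Inverse-square distance factor (a/d)² = 0.9574² = 0.916615.
Q̄ = (S_0/π) × 0.916615 × [bracket] = (1402/π) × 0.916615 × 1.187555 = 485.78 W/m².
Daily total = Q̄ × 40.70 h × 3600 s/h = 485.78 × 40.70 × 3600 / 10⁶ = 71.18 MJ/m².

71.2 MJ/m²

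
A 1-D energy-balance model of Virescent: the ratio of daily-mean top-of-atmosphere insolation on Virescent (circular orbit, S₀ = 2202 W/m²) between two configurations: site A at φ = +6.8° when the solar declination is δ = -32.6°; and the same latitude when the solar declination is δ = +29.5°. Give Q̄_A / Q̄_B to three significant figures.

— Configuration A (φ=+6.8°):
cos H₀ = −tan(+6.8°) tan(-32.600°) = 0.0763, H₀ = 1.4945 rad.
Bracket: H₀ sin φ sin δ + cos φ cos δ sin H₀ = 1.4945×0.11840×-0.53877 + 0.99297×0.84245×0.99709 = -0.095335 + 0.834093 = 0.738758.
Q̄ = (S₀/π) × [bracket] = (2202/π) × 0.738758 = 517.81 W/m².
— Configuration B (φ=+6.8°):
cos H₀ = −tan(+6.8°) tan(+29.500°) = -0.0675, H₀ = 1.6383 rad.
Bracket: H₀ sin φ sin δ + cos φ cos δ sin H₀ = 1.6383×0.11840×0.49242 + 0.99297×0.87036×0.99772 = 0.095517 + 0.862271 = 0.957788.
Q̄ = (S₀/π) × [bracket] = (2202/π) × 0.957788 = 671.33 W/m².
Ratio Q̄_A / Q̄_B = 517.81 / 671.33 = 0.7713.

Q̄_A / Q̄_B ≈ 0.771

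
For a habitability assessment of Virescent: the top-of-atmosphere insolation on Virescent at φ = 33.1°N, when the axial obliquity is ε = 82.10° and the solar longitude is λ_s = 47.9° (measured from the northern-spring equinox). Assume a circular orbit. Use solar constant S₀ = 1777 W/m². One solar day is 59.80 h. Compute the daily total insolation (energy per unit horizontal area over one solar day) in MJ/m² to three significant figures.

Solar declination: sin δ = sin ε · sin λ_s = sin 82.10° × sin 47.9° = 0.73493, so δ = +47.302°.
cos H₀ = −tan(+33.1°) tan(+47.302°) = -0.7065, H₀ = 2.3553 rad.
Bracket: H₀ sin φ sin δ + cos φ cos δ sin H₀ = 2.3553×0.54610×0.73493 + 0.83772×0.67814×0.70772 = 0.945289 + 0.402050 = 1.347339.
Q̄ = (S₀/π) × [bracket] = (1777/π) × 1.347339 = 762.10 W/m².
Daily total = Q̄ × 59.80 h × 3600 s/h = 762.10 × 59.80 × 3600 / 10⁶ = 164.1 MJ/m².

164 MJ/m²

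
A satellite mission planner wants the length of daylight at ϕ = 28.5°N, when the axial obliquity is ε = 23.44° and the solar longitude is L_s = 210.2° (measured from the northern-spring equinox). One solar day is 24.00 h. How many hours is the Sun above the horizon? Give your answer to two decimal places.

11.15 h

Solar declination: sin δ = sin ε · sin L_s = sin 23.44° × sin 210.2° = -0.20010, so δ = -11.543°.
cos h₀ = −tan ϕ · tan δ = −tan(+28.5°) × tan(-11.543°) = 0.1109, so h₀ = 1.4597 rad = 83.63°.
Daylight = 2h₀/(2π) × 24.00 h = (1.4597/π) × 24.00 = 11.15 h.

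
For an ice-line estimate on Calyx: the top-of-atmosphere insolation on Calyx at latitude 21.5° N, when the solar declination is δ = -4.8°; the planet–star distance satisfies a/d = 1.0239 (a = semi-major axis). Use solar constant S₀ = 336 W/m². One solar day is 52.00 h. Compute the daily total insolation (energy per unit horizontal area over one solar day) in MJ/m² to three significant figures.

cos H₀ = −tan(+21.5°) tan(-4.800°) = 0.0331, H₀ = 1.5377 rad.
Bracket: H₀ sin φ sin δ + cos φ cos δ sin H₀ = 1.5377×0.36650×-0.08368 + 0.93042×0.99649×0.99945 = -0.047159 + 0.926644 = 0.879485.
Inverse-square distance factor (a/d)² = 1.0239² = 1.048371.
Q̄ = (S₀/π) × 1.048371 × [bracket] = (336/π) × 1.048371 × 0.879485 = 98.613 W/m².
Daily total = Q̄ × 52.00 h × 3600 s/h = 98.613 × 52.00 × 3600 / 10⁶ = 18.46 MJ/m².

18.5 MJ/m²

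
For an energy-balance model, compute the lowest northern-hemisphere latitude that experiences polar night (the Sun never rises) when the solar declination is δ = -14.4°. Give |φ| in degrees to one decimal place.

|φ| = 75.6°

Polar night requires cos H₀ = −tan φ tan δ ≥ 1, i.e. tan φ tan δ ≤ −1.
The boundary is |tan φ| · |tan δ| = 1, so |φ| = 90° − |δ| = 90° − 14.4° = 75.6° in the northern hemisphere.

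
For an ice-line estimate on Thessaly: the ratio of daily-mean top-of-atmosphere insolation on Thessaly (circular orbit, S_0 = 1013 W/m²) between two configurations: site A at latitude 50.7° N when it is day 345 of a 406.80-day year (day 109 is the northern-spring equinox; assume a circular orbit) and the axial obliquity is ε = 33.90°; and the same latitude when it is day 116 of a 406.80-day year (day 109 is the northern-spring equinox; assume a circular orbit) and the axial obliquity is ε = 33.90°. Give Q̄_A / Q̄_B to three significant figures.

Q̄_A / Q̄_B ≈ 0.451

— Configuration A (ϕ=+50.7°):
Solar longitude: L_s = 360° × (345 − 109)/406.80 = 208.850°.
sin δ = sin 33.90° × sin 208.850° = -0.26912, so δ = -15.612°.
cos h₀ = −tan(+50.7°) tan(-15.612°) = 0.3414, h₀ = 1.2224 rad.
Bracket: h₀ sin ϕ sin δ + cos ϕ cos δ sin h₀ = 1.2224×0.77384×-0.26912 + 0.63338×0.96311×0.93992 = -0.254572 + 0.573365 = 0.318793.
Q̄ = (S_0/π) × [bracket] = (1013/π) × 0.318793 = 102.79 W/m².
— Configuration B (ϕ=+50.7°):
Solar longitude: L_s = 360° × (116 − 109)/406.80 = 6.195°.
sin δ = sin 33.90° × sin 6.195° = 0.06018, so δ = +3.450°.
cos h₀ = −tan(+50.7°) tan(+3.450°) = -0.0737, h₀ = 1.6445 rad.
Bracket: h₀ sin ϕ sin δ + cos ϕ cos δ sin h₀ = 1.6445×0.77384×0.06018 + 0.63338×0.99819×0.99728 = 0.076584 + 0.630514 = 0.707098.
Q̄ = (S_0/π) × [bracket] = (1013/π) × 0.707098 = 228.00 W/m².
Ratio Q̄_A / Q̄_B = 102.79 / 228.00 = 0.4508.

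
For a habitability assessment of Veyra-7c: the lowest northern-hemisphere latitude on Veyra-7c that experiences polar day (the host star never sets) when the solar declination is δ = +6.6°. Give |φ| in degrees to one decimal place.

|φ| = 83.4°

Polar day requires cos H₀ = −tan φ tan δ ≤ −1, i.e. tan φ tan δ ≥ 1.
The boundary is |tan φ| · |tan δ| = 1, so |φ| = 90° − |δ| = 90° − 6.6° = 83.4° in the northern hemisphere.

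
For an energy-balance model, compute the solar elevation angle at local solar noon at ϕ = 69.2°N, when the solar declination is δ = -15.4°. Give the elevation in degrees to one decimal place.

5.4°

At local noon the hour angle is zero, so the zenith angle equals |ϕ − δ| = |+69.2° − (-15.400°)| = 84.600°.
Elevation = 90° − 84.600° = 5.4°.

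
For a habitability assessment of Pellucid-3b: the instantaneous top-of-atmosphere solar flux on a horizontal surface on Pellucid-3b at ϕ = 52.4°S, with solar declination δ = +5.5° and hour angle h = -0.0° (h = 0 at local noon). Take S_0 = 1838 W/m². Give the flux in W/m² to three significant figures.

cos θ_z = sin ϕ sin δ + cos ϕ cos δ cos h = -0.075938 + 0.607336 = 0.531398.
Flux = S_0 · cos θ_z = 1838 × 0.531398 = 976.7 W/m².

977 W/m²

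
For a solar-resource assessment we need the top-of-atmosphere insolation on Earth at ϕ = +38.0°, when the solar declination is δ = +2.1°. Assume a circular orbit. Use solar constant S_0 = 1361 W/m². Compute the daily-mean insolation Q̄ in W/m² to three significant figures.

cos h₀ = −tan(+38.0°) tan(+2.100°) = -0.0286, h₀ = 1.5994 rad.
Bracket: h₀ sin ϕ sin δ + cos ϕ cos δ sin h₀ = 1.5994×0.61566×0.03664 + 0.78801×0.99933×0.99959 = 0.036079 + 0.787159 = 0.823238.
Q̄ = (S_0/π) × [bracket] = (1361/π) × 0.823238 = 356.6 W/m².

Q̄ ≈ 357 W/m²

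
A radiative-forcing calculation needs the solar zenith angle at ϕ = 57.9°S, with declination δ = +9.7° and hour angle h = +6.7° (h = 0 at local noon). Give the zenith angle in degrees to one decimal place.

θ_z = 67.8°

cos θ_z = sin ϕ sin δ + cos ϕ cos δ cos h = -0.142731 + 0.520224 = 0.377493.
θ_z = arccos(0.377493) = 67.8°.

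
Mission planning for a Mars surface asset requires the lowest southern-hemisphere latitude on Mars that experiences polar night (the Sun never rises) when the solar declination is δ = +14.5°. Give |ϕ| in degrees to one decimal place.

Polar night requires cos h₀ = −tan ϕ tan δ ≥ 1, i.e. tan ϕ tan δ ≤ −1.
The boundary is |tan ϕ| · |tan δ| = 1, so |ϕ| = 90° − |δ| = 90° − 14.5° = 75.5° in the southern hemisphere.

|ϕ| = 75.5°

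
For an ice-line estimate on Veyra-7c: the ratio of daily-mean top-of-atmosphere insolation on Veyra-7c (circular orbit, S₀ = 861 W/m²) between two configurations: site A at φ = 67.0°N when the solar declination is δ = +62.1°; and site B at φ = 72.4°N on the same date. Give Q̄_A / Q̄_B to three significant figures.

Q̄_A / Q̄_B ≈ 0.966

— Configuration A (φ=+67.0°):
cos H₀ = −tan(+67.0°) tan(+62.100°) = -4.4494 ≤ −1 ⇒ polar day, H₀ = π.
Bracket: H₀ sin φ sin δ + cos φ cos δ sin H₀ = 3.1416×0.92050×0.88377 + 0.39073×0.46793×0.00000 = 2.555724 + 0.000000 = 2.555724.
Q̄ = (S₀/π) × [bracket] = (861/π) × 2.555724 = 700.43 W/m².
— Configuration B (φ=+72.4°):
cos H₀ = −tan(+72.4°) tan(+62.100°) = -5.9538 ≤ −1 ⇒ polar day, H₀ = π.
Bracket: H₀ sin φ sin δ + cos φ cos δ sin H₀ = 3.1416×0.95319×0.88377 + 0.30237×0.46793×0.00000 = 2.646486 + 0.000000 = 2.646486.
Q̄ = (S₀/π) × [bracket] = (861/π) × 2.646486 = 725.31 W/m².
Ratio Q̄_A / Q̄_B = 700.43 / 725.31 = 0.9657.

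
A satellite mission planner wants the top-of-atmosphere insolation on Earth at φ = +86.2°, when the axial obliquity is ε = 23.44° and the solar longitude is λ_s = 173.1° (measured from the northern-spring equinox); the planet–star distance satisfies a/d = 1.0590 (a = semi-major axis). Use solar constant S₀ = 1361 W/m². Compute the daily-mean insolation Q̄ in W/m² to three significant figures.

Solar declination: sin δ = sin ε · sin λ_s = sin 23.44° × sin 173.1° = 0.04779, so δ = +2.739°.
cos H₀ = −tan(+86.2°) tan(+2.739°) = -0.7203, H₀ = 2.3751 rad.
Bracket: H₀ sin φ sin δ + cos φ cos δ sin H₀ = 2.3751×0.99780×0.04779 + 0.06627×0.99886×0.69364 = 0.113256 + 0.045915 = 0.159171.
Inverse-square distance factor (a/d)² = 1.0590² = 1.121481.
Q̄ = (S₀/π) × 1.121481 × [bracket] = (1361/π) × 1.121481 × 0.159171 = 77.33 W/m².

Q̄ ≈ 77.3 W/m²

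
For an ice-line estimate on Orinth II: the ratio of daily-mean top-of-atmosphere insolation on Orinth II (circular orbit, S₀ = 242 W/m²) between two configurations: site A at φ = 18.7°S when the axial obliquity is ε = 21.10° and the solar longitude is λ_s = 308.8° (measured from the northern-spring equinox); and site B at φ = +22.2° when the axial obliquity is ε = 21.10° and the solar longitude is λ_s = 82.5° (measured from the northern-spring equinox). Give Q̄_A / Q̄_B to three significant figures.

Q̄_A / Q̄_B ≈ 0.970

— Configuration A (φ=-18.7°):
Solar declination: sin δ = sin ε · sin λ_s = sin 21.10° × sin 308.8° = -0.28056, so δ = -16.294°.
cos H₀ = −tan(-18.7°) tan(-16.294°) = -0.0989, H₀ = 1.6699 rad.
Bracket: H₀ sin φ sin δ + cos φ cos δ sin H₀ = 1.6699×-0.32061×-0.28056 + 0.94721×0.95984×0.99509 = 0.150208 + 0.904706 = 1.054914.
Q̄ = (S₀/π) × [bracket] = (242/π) × 1.054914 = 81.261 W/m².
— Configuration B (φ=+22.2°):
Solar declination: sin δ = sin ε · sin λ_s = sin 21.10° × sin 82.5° = 0.35692, so δ = +20.911°.
cos H₀ = −tan(+22.2°) tan(+20.911°) = -0.1559, H₀ = 1.7274 rad.
Bracket: H₀ sin φ sin δ + cos φ cos δ sin H₀ = 1.7274×0.37784×0.35692 + 0.92587×0.93414×0.98777 = 0.232955 + 0.854315 = 1.087270.
Q̄ = (S₀/π) × [bracket] = (242/π) × 1.087270 = 83.753 W/m².
Ratio Q̄_A / Q̄_B = 81.261 / 83.753 = 0.9702.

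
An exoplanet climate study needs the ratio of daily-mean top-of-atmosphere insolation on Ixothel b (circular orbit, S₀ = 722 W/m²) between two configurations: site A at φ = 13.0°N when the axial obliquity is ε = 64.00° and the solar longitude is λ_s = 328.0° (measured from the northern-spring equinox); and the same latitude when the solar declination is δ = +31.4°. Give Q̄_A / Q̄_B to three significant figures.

— Configuration A (φ=+13.0°):
Solar declination: sin δ = sin ε · sin λ_s = sin 64.00° × sin 328.0° = -0.47629, so δ = -28.443°.
cos H₀ = −tan(+13.0°) tan(-28.443°) = 0.1251, H₀ = 1.4454 rad.
Bracket: H₀ sin φ sin δ + cos φ cos δ sin H₀ = 1.4454×0.22495×-0.47629 + 0.97437×0.87929×0.99215 = -0.154862 + 0.850028 = 0.695166.
Q̄ = (S₀/π) × [bracket] = (722/π) × 0.695166 = 159.76 W/m².
— Configuration B (φ=+13.0°):
cos H₀ = −tan(+13.0°) tan(+31.400°) = -0.1409, H₀ = 1.7122 rad.
Bracket: H₀ sin φ sin δ + cos φ cos δ sin H₀ = 1.7122×0.22495×0.52101 + 0.97437×0.85355×0.99002 = 0.200672 + 0.823373 = 1.024045.
Q̄ = (S₀/π) × [bracket] = (722/π) × 1.024045 = 235.35 W/m².
Ratio Q̄_A / Q̄_B = 159.76 / 235.35 = 0.6788.

Q̄_A / Q̄_B ≈ 0.679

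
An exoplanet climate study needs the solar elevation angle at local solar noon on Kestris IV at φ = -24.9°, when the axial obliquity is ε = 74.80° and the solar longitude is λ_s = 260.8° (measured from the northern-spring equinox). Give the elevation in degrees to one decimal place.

Solar declination: sin δ = sin ε · sin λ_s = sin 74.80° × sin 260.8° = -0.95260, so δ = -72.289°.
At local noon the hour angle is zero, so the zenith angle equals |φ − δ| = |-24.9° − (-72.289°)| = 47.389°.
Elevation = 90° − 47.389° = 42.6°.

42.6°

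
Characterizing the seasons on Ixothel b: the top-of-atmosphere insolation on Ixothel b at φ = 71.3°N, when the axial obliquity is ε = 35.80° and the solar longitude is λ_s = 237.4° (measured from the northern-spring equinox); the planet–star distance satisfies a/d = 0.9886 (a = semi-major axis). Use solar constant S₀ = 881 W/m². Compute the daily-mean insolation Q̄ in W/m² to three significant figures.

Q̄ ≈ 0.00 W/m²

Solar declination: sin δ = sin ε · sin λ_s = sin 35.80° × sin 237.4° = -0.49280, so δ = -29.525°.
cos H₀ = −tan(+71.3°) tan(-29.525°) = 1.6732 ≥ 1 ⇒ polar night, H₀ = 0 and Q̄ = 0.
Inverse-square distance factor (a/d)² = 0.9886² = 0.977330.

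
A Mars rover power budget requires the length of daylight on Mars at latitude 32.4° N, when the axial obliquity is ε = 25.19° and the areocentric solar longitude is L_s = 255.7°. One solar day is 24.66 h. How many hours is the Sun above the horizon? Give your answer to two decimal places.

sin δ = sin 25.19° × sin 255.7° = -0.41243, so δ = -24.358°.
cos h₀ = −tan ϕ · tan δ = −tan(+32.4°) × tan(-24.358°) = 0.2873, so h₀ = 1.2794 rad = 73.30°.
Daylight = 2h₀/(2π) × 24.66 h = (1.2794/π) × 24.66 = 10.04 h.

10.04 h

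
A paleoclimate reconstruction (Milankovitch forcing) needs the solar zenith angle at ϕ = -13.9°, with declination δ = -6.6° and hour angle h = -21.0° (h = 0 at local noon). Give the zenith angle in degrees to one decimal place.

cos θ_z = sin ϕ sin δ + cos ϕ cos δ cos h = 0.027611 + 0.900236 = 0.927847.
θ_z = arccos(0.927847) = 21.9°.

θ_z = 21.9°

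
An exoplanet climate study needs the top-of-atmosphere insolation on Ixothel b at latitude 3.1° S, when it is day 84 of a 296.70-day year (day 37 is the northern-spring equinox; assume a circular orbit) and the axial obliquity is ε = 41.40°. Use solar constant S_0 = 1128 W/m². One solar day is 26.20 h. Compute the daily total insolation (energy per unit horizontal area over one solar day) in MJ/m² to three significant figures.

26.6 MJ/m²

Solar longitude: L_s = 360° × (84 − 37)/296.70 = 57.027°.
sin δ = sin 41.40° × sin 57.027° = 0.55479, so δ = +33.697°.
cos h₀ = −tan(-3.1°) tan(+33.697°) = 0.0361, h₀ = 1.5347 rad.
Bracket: h₀ sin ϕ sin δ + cos ϕ cos δ sin h₀ = 1.5347×-0.05408×0.55479 + 0.99854×0.83199×0.99935 = -0.046046 + 0.830235 = 0.784189.
Q̄ = (S_0/π) × [bracket] = (1128/π) × 0.784189 = 281.57 W/m².
Daily total = Q̄ × 26.20 h × 3600 s/h = 281.57 × 26.20 × 3600 / 10⁶ = 26.56 MJ/m².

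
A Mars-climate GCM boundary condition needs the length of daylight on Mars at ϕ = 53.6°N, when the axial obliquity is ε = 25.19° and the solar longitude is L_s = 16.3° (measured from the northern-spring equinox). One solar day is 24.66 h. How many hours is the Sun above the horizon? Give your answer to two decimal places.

Solar declination: sin δ = sin ε · sin L_s = sin 25.19° × sin 16.3° = 0.11946, so δ = +6.861°.
cos h₀ = −tan ϕ · tan δ = −tan(+53.6°) × tan(+6.861°) = -0.1632, so h₀ = 1.7347 rad = 99.39°.
Daylight = 2h₀/(2π) × 24.66 h = (1.7347/π) × 24.66 = 13.62 h.

13.62 h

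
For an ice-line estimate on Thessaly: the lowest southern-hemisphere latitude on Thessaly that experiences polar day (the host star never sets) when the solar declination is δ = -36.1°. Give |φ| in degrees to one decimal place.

|φ| = 53.9°

Polar day requires cos H₀ = −tan φ tan δ ≤ −1, i.e. tan φ tan δ ≥ 1.
The boundary is |tan φ| · |tan δ| = 1, so |φ| = 90° − |δ| = 90° − 36.1° = 53.9° in the southern hemisphere.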